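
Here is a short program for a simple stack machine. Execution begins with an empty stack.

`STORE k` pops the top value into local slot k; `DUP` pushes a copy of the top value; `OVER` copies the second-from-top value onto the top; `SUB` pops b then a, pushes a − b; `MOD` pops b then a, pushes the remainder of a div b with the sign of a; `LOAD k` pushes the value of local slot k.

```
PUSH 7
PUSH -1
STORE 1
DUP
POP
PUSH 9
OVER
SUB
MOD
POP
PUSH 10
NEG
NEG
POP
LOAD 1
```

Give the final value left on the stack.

PUSH 7  : 7
PUSH -1 : 7 -1
STORE 1 : 7
DUP     : 7 7
POP     : 7
PUSH 9  : 7 9
OVER    : 7 9 7
SUB     : 7 2
MOD     : 1
POP     : (empty)
PUSH 10 : 10
NEG     : -10
NEG     : 10
POP     : (empty)
LOAD 1  : -1

-1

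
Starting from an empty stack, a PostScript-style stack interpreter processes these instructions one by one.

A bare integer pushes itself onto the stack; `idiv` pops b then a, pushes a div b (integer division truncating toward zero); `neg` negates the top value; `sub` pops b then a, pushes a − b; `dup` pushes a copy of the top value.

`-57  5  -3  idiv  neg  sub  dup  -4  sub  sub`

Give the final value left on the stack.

-4

-57  : -57
5    : -57 5
-3   : -57 5 -3
idiv : -57 -1
neg  : -57 1
sub  : -58
dup  : -58 -58
-4   : -58 -58 -4
sub  : -58 -54
sub  : -4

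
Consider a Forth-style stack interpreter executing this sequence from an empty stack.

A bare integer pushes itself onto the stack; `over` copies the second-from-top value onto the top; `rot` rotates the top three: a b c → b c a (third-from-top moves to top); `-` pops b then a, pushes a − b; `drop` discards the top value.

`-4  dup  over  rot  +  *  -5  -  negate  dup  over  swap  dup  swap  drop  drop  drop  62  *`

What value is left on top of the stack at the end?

-4     : -4
dup    : -4 -4
over   : -4 -4 -4
rot    : -4 -4 -4
+      : -4 -8
*      : 32
-5     : 32 -5
-      : 37
negate : -37
dup    : -37 -37
over   : -37 -37 -37
swap   : -37 -37 -37
dup    : -37 -37 -37 -37
swap   : -37 -37 -37 -37
drop   : -37 -37 -37
drop   : -37 -37
drop   : -37
62     : -37 62
*      : -2294

-2294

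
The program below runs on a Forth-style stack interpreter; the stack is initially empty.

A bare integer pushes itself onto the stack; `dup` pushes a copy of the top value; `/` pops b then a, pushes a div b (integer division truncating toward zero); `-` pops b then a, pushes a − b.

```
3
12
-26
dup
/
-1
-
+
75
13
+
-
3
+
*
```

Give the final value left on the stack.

3   → [3]
12  → [3, 12]
-26 → [3, 12, -26]
dup → [3, 12, -26, -26]
/   → [3, 12, 1]
-1  → [3, 12, 1, -1]
-   → [3, 12, 2]
+   → [3, 14]
75  → [3, 14, 75]
13  → [3, 14, 75, 13]
+   → [3, 14, 88]
-   → [3, -74]
3   → [3, -74, 3]
+   → [3, -71]
*   → [-213]

-213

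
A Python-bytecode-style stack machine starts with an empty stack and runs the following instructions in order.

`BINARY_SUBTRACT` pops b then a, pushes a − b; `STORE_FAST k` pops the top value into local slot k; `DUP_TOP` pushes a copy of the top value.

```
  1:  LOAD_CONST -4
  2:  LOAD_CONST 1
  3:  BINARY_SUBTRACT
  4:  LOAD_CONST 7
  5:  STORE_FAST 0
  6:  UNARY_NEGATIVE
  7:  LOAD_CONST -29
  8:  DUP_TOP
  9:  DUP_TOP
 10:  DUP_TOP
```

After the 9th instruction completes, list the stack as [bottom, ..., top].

LOAD_CONST -4   → [-4]
LOAD_CONST 1    → [-4, 1]
BINARY_SUBTRACT → [-5]
LOAD_CONST 7    → [-5, 7]
STORE_FAST 0    → [-5]
UNARY_NEGATIVE  → [5]
LOAD_CONST -29  → [5, -29]
DUP_TOP         → [5, -29, -29]
DUP_TOP         → [5, -29, -29, -29]

[5, -29, -29, -29]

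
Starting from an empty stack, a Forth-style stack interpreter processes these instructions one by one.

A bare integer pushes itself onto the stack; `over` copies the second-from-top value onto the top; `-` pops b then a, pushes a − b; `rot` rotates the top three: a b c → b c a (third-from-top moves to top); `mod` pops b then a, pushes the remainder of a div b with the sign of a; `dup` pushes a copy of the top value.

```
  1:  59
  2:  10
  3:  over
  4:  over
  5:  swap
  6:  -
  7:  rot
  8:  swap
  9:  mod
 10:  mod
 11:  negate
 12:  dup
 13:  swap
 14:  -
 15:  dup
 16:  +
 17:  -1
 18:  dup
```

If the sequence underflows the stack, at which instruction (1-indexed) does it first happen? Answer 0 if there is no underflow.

59      [59]
10      [59, 10]
over    [59, 10, 59]
over    [59, 10, 59, 10]
swap    [59, 10, 10, 59]
-       [59, 10, -49]
rot     [10, -49, 59]
swap    [10, 59, -49]
mod     [10, 10]
mod     [0]
negate  [0]
dup     [0, 0]
swap    [0, 0]
-       [0]
dup     [0, 0]
+       [0]
-1      [0, -1]
dup     [0, -1, -1]

0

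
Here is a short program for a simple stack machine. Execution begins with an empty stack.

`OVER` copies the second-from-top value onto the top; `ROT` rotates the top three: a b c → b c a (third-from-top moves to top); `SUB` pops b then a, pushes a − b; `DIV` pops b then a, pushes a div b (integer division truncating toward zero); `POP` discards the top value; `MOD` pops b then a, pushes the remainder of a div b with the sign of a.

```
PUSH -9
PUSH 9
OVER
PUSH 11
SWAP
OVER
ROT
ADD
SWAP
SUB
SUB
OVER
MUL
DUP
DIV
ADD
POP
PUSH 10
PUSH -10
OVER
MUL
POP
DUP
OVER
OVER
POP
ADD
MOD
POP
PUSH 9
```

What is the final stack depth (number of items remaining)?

PUSH -9  -> -9
PUSH 9   -> -9 9
OVER     -> -9 9 -9
PUSH 11  -> -9 9 -9 11
SWAP     -> -9 9 11 -9
OVER     -> -9 9 11 -9 11
ROT      -> -9 9 -9 11 11
ADD      -> -9 9 -9 22
SWAP     -> -9 9 22 -9
SUB      -> -9 9 31
SUB      -> -9 -22
OVER     -> -9 -22 -9
MUL      -> -9 198
DUP      -> -9 198 198
DIV      -> -9 1
ADD      -> -8
POP      -> (empty)
PUSH 10  -> 10
PUSH -10 -> 10 -10
OVER     -> 10 -10 10
MUL      -> 10 -100
POP      -> 10
DUP      -> 10 10
OVER     -> 10 10 10
OVER     -> 10 10 10 10
POP      -> 10 10 10
ADD      -> 10 20
MOD      -> 10
POP      -> (empty)
PUSH 9   -> 9

1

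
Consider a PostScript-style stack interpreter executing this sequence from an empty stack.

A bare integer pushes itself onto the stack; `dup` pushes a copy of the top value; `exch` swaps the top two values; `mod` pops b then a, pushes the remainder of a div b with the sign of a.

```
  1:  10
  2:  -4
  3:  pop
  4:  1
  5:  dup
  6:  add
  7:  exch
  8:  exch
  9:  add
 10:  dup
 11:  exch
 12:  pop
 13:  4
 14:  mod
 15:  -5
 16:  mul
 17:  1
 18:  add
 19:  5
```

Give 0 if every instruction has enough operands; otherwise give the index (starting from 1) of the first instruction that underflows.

10   -> [10]
-4   -> [10, -4]
pop  -> [10]
1    -> [10, 1]
dup  -> [10, 1, 1]
add  -> [10, 2]
exch -> [2, 10]
exch -> [10, 2]
add  -> [12]
dup  -> [12, 12]
exch -> [12, 12]
pop  -> [12]
4    -> [12, 4]
mod  -> [0]
-5   -> [0, -5]
mul  -> [0]
1    -> [0, 1]
add  -> [1]
5    -> [1, 5]

0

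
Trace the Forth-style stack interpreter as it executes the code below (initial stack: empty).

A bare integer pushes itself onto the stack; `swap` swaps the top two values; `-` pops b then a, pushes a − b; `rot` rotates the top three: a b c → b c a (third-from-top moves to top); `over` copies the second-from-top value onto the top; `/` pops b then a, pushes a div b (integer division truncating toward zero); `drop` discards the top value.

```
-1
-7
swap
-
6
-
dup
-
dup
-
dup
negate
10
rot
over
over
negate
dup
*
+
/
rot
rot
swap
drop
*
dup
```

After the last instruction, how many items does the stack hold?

-1     → [-1]
-7     → [-1, -7]
swap   → [-7, -1]
-      → [-6]
6      → [-6, 6]
-      → [-12]
dup    → [-12, -12]
-      → [0]
dup    → [0, 0]
-      → [0]
dup    → [0, 0]
negate → [0, 0]
10     → [0, 0, 10]
rot    → [0, 10, 0]
over   → [0, 10, 0, 10]
over   → [0, 10, 0, 10, 0]
negate → [0, 10, 0, 10, 0]
dup    → [0, 10, 0, 10, 0, 0]
*      → [0, 10, 0, 10, 0]
+      → [0, 10, 0, 10]
/      → [0, 10, 0]
rot    → [10, 0, 0]
rot    → [0, 0, 10]
swap   → [0, 10, 0]
drop   → [0, 10]
*      → [0]
dup    → [0, 0]

2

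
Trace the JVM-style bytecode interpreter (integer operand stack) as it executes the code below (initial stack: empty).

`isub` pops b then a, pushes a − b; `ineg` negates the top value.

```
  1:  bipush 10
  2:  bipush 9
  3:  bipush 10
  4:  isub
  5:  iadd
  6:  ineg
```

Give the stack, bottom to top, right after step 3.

[10, 9, 10]

bipush 10  [10]
bipush 9   [10, 9]
bipush 10  [10, 9, 10]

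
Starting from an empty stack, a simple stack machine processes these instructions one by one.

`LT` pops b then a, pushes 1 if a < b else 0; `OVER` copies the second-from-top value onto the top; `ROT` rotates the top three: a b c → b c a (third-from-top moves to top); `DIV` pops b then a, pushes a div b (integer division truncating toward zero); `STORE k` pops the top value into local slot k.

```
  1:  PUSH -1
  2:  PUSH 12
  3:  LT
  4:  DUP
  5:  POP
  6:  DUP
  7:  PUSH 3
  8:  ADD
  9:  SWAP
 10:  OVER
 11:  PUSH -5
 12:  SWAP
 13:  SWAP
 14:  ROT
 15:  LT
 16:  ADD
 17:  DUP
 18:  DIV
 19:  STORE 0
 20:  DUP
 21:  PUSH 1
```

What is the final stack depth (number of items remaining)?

PUSH -1 : [-1]
PUSH 12 : [-1, 12]
LT      : [1]
DUP     : [1, 1]
POP     : [1]
DUP     : [1, 1]
PUSH 3  : [1, 1, 3]
ADD     : [1, 4]
SWAP    : [4, 1]
OVER    : [4, 1, 4]
PUSH -5 : [4, 1, 4, -5]
SWAP    : [4, 1, -5, 4]
SWAP    : [4, 1, 4, -5]
ROT     : [4, 4, -5, 1]
LT      : [4, 4, 1]
ADD     : [4, 5]
DUP     : [4, 5, 5]
DIV     : [4, 1]
STORE 0 : [4]
DUP     : [4, 4]
PUSH 1  : [4, 4, 1]

3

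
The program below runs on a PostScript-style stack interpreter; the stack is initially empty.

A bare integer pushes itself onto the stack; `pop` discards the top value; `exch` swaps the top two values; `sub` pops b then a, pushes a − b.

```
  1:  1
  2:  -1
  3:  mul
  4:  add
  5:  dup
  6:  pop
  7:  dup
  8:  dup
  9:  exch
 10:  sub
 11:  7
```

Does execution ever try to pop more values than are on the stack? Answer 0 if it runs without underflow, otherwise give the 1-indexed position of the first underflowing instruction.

4

1   → 1
-1  → 1 -1
mul → -1
add  — needs 2 operands, stack has 1 → underflow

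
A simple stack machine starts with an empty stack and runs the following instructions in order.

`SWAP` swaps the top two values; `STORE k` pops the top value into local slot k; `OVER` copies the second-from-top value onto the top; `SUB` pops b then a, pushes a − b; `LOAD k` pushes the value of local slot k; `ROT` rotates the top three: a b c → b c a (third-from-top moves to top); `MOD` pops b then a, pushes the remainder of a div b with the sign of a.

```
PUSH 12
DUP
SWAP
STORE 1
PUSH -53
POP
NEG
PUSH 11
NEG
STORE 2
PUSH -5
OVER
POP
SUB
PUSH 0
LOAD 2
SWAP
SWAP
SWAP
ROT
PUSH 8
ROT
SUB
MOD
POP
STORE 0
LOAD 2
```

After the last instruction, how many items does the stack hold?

1

PUSH 12  : [12]
DUP      : [12, 12]
SWAP     : [12, 12]
STORE 1  : [12]
PUSH -53 : [12, -53]
POP      : [12]
NEG      : [-12]
PUSH 11  : [-12, 11]
NEG      : [-12, -11]
STORE 2  : [-12]
PUSH -5  : [-12, -5]
OVER     : [-12, -5, -12]
POP      : [-12, -5]
SUB      : [-7]
PUSH 0   : [-7, 0]
LOAD 2   : [-7, 0, -11]
SWAP     : [-7, -11, 0]
SWAP     : [-7, 0, -11]
SWAP     : [-7, -11, 0]
ROT      : [-11, 0, -7]
PUSH 8   : [-11, 0, -7, 8]
ROT      : [-11, -7, 8, 0]
SUB      : [-11, -7, 8]
MOD      : [-11, -7]
POP      : [-11]
STORE 0  : []
LOAD 2   : [-11]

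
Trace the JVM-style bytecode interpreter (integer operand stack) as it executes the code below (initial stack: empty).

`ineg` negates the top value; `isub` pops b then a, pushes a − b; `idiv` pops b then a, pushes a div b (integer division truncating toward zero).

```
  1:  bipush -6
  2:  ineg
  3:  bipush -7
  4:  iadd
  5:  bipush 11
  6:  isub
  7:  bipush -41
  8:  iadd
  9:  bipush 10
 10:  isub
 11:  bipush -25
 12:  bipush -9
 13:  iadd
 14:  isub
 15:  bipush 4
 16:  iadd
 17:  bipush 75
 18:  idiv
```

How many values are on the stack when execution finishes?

1

bipush -6  -> -6
ineg       -> 6
bipush -7  -> 6 -7
iadd       -> -1
bipush 11  -> -1 11
isub       -> -12
bipush -41 -> -12 -41
iadd       -> -53
bipush 10  -> -53 10
isub       -> -63
bipush -25 -> -63 -25
bipush -9  -> -63 -25 -9
iadd       -> -63 -34
isub       -> -29
bipush 4   -> -29 4
iadd       -> -25
bipush 75  -> -25 75
idiv       -> 0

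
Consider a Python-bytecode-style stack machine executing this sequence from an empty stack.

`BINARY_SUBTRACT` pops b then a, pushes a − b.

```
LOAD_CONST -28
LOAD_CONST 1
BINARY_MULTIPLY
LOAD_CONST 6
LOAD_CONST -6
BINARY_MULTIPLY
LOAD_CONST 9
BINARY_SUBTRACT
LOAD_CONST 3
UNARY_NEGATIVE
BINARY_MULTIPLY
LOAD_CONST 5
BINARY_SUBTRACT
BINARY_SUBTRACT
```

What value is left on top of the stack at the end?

LOAD_CONST -28  : -28
LOAD_CONST 1    : -28 1
BINARY_MULTIPLY : -28
LOAD_CONST 6    : -28 6
LOAD_CONST -6   : -28 6 -6
BINARY_MULTIPLY : -28 -36
LOAD_CONST 9    : -28 -36 9
BINARY_SUBTRACT : -28 -45
LOAD_CONST 3    : -28 -45 3
UNARY_NEGATIVE  : -28 -45 -3
BINARY_MULTIPLY : -28 135
LOAD_CONST 5    : -28 135 5
BINARY_SUBTRACT : -28 130
BINARY_SUBTRACT : -158

-158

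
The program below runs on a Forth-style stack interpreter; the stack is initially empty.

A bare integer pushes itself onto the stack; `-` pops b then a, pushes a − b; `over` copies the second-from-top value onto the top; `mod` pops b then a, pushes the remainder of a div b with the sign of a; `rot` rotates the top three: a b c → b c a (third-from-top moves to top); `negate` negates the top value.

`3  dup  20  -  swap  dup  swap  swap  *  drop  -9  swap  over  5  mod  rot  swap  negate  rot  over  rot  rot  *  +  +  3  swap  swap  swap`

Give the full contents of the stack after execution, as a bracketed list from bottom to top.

3      -> 3
dup    -> 3 3
20     -> 3 3 20
-      -> 3 -17
swap   -> -17 3
dup    -> -17 3 3
swap   -> -17 3 3
swap   -> -17 3 3
*      -> -17 9
drop   -> -17
-9     -> -17 -9
swap   -> -9 -17
over   -> -9 -17 -9
5      -> -9 -17 -9 5
mod    -> -9 -17 -4
rot    -> -17 -4 -9
swap   -> -17 -9 -4
negate -> -17 -9 4
rot    -> -9 4 -17
over   -> -9 4 -17 4
rot    -> -9 -17 4 4
rot    -> -9 4 4 -17
*      -> -9 4 -68
+      -> -9 -64
+      -> -73
3      -> -73 3
swap   -> 3 -73
swap   -> -73 3
swap   -> 3 -73

[3, -73]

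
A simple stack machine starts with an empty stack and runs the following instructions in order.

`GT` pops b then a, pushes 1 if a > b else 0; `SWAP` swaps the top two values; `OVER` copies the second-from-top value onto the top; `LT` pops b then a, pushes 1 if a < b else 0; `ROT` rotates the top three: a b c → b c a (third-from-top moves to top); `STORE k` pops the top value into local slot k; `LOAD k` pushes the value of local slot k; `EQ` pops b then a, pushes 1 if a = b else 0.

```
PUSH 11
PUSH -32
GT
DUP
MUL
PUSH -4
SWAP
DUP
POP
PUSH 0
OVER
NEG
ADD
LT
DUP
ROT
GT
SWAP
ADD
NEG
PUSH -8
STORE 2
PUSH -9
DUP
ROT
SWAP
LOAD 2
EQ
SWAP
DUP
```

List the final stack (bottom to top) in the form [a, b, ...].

[-9, 0, -1, -1]

PUSH 11   11
PUSH -32  11 -32
GT        1
DUP       1 1
MUL       1
PUSH -4   1 -4
SWAP      -4 1
DUP       -4 1 1
POP       -4 1
PUSH 0    -4 1 0
OVER      -4 1 0 1
NEG       -4 1 0 -1
ADD       -4 1 -1
LT        -4 0
DUP       -4 0 0
ROT       0 0 -4
GT        0 1
SWAP      1 0
ADD       1
NEG       -1
PUSH -8   -1 -8
STORE 2   -1
PUSH -9   -1 -9
DUP       -1 -9 -9
ROT       -9 -9 -1
SWAP      -9 -1 -9
LOAD 2    -9 -1 -9 -8
EQ        -9 -1 0
SWAP      -9 0 -1
DUP       -9 0 -1 -1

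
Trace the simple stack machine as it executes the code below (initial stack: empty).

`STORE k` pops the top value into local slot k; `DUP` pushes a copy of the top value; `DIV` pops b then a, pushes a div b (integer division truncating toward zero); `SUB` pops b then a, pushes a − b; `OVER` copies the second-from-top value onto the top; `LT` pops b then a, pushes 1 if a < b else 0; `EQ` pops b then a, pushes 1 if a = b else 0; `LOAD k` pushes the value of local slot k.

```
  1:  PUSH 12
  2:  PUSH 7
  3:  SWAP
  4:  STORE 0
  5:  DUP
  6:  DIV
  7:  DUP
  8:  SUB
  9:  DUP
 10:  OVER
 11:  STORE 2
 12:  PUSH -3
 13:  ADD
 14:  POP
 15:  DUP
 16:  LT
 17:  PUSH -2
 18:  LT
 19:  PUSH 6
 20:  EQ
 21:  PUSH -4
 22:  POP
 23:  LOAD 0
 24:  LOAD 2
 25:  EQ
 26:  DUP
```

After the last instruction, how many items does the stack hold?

3

PUSH 12 : [12]
PUSH 7  : [12, 7]
SWAP    : [7, 12]
STORE 0 : [7]
DUP     : [7, 7]
DIV     : [1]
DUP     : [1, 1]
SUB     : [0]
DUP     : [0, 0]
OVER    : [0, 0, 0]
STORE 2 : [0, 0]
PUSH -3 : [0, 0, -3]
ADD     : [0, -3]
POP     : [0]
DUP     : [0, 0]
LT      : [0]
PUSH -2 : [0, -2]
LT      : [0]
PUSH 6  : [0, 6]
EQ      : [0]
PUSH -4 : [0, -4]
POP     : [0]
LOAD 0  : [0, 12]
LOAD 2  : [0, 12, 0]
EQ      : [0, 0]
DUP     : [0, 0, 0]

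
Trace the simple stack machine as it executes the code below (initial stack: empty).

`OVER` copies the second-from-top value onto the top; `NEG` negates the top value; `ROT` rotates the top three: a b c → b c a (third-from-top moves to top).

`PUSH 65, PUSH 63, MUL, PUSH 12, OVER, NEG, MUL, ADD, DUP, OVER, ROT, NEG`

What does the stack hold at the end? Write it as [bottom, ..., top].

[-45045, -45045, 45045]

PUSH 65  65
PUSH 63  65 63
MUL      4095
PUSH 12  4095 12
OVER     4095 12 4095
NEG      4095 12 -4095
MUL      4095 -49140
ADD      -45045
DUP      -45045 -45045
OVER     -45045 -45045 -45045
ROT      -45045 -45045 -45045
NEG      -45045 -45045 45045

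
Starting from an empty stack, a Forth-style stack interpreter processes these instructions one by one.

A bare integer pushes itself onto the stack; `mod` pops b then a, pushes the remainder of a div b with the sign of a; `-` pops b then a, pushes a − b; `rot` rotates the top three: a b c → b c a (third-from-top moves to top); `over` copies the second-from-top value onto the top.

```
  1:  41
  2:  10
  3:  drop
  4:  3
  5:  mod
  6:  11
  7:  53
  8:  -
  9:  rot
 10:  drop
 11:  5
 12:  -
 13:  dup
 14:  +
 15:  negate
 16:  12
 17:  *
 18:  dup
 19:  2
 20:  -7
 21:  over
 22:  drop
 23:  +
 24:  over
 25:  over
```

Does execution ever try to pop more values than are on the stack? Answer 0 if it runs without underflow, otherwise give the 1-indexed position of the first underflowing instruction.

41   → 41
10   → 41 10
drop → 41
3    → 41 3
mod  → 2
11   → 2 11
53   → 2 11 53
-    → 2 -42
rot  — needs 3 operands, stack has 2 → underflow

9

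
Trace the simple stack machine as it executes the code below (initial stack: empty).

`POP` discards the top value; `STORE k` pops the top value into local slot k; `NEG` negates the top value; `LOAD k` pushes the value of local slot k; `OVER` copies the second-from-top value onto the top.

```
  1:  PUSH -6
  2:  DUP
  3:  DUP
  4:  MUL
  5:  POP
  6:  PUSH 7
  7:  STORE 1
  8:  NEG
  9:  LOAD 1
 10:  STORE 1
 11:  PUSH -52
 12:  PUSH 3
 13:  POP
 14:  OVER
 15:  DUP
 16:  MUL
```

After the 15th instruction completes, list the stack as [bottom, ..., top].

[6, -52, 6, 6]

PUSH -6   -6
DUP       -6 -6
DUP       -6 -6 -6
MUL       -6 36
POP       -6
PUSH 7    -6 7
STORE 1   -6
NEG       6
LOAD 1    6 7
STORE 1   6
PUSH -52  6 -52
PUSH 3    6 -52 3
POP       6 -52
OVER      6 -52 6
DUP       6 -52 6 6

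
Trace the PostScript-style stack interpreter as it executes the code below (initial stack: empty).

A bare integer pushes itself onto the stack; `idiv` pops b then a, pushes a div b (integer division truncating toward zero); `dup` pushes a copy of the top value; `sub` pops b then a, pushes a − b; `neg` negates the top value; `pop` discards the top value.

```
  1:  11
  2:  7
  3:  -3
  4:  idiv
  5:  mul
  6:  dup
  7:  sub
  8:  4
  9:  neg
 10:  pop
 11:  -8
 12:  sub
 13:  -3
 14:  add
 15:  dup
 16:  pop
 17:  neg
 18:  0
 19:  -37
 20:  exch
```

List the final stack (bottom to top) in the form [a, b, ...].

11   → 11
7    → 11 7
-3   → 11 7 -3
idiv → 11 -2
mul  → -22
dup  → -22 -22
sub  → 0
4    → 0 4
neg  → 0 -4
pop  → 0
-8   → 0 -8
sub  → 8
-3   → 8 -3
add  → 5
dup  → 5 5
pop  → 5
neg  → -5
0    → -5 0
-37  → -5 0 -37
exch → -5 -37 0

[-5, -37, 0]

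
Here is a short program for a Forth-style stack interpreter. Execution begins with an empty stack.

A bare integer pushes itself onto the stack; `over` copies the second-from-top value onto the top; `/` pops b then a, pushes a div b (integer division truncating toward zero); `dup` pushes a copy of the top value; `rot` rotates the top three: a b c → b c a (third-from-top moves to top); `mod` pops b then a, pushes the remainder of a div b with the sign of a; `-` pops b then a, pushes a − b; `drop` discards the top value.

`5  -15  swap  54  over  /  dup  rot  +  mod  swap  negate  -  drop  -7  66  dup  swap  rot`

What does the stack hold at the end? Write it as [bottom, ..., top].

5      -> 5
-15    -> 5 -15
swap   -> -15 5
54     -> -15 5 54
over   -> -15 5 54 5
/      -> -15 5 10
dup    -> -15 5 10 10
rot    -> -15 10 10 5
+      -> -15 10 15
mod    -> -15 10
swap   -> 10 -15
negate -> 10 15
-      -> -5
drop   -> (empty)
-7     -> -7
66     -> -7 66
dup    -> -7 66 66
swap   -> -7 66 66
rot    -> 66 66 -7

[66, 66, -7]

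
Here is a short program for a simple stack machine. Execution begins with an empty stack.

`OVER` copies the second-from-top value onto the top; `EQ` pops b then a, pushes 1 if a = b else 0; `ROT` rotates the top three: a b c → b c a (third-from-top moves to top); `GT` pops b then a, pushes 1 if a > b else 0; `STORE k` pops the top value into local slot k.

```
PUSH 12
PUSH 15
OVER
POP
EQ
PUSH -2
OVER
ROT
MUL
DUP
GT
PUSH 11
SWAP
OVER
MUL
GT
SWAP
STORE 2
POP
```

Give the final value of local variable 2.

PUSH 12 -> [12]
PUSH 15 -> [12, 15]
OVER    -> [12, 15, 12]
POP     -> [12, 15]
EQ      -> [0]
PUSH -2 -> [0, -2]
OVER    -> [0, -2, 0]
ROT     -> [-2, 0, 0]
MUL     -> [-2, 0]
DUP     -> [-2, 0, 0]
GT      -> [-2, 0]
PUSH 11 -> [-2, 0, 11]
SWAP    -> [-2, 11, 0]
OVER    -> [-2, 11, 0, 11]
MUL     -> [-2, 11, 0]
GT      -> [-2, 1]
SWAP    -> [1, -2]
STORE 2 -> [1]
POP     -> []

-2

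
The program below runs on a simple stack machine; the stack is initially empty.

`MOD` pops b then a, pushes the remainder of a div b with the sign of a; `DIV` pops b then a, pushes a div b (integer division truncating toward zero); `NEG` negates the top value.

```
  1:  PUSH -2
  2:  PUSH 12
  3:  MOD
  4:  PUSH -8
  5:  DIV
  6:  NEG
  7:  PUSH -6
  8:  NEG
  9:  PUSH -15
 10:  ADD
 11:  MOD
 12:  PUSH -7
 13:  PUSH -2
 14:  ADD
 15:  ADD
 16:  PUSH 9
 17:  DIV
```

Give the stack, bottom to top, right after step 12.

PUSH -2  : [-2]
PUSH 12  : [-2, 12]
MOD      : [-2]
PUSH -8  : [-2, -8]
DIV      : [0]
NEG      : [0]
PUSH -6  : [0, -6]
NEG      : [0, 6]
PUSH -15 : [0, 6, -15]
ADD      : [0, -9]
MOD      : [0]
PUSH -7  : [0, -7]

[0, -7]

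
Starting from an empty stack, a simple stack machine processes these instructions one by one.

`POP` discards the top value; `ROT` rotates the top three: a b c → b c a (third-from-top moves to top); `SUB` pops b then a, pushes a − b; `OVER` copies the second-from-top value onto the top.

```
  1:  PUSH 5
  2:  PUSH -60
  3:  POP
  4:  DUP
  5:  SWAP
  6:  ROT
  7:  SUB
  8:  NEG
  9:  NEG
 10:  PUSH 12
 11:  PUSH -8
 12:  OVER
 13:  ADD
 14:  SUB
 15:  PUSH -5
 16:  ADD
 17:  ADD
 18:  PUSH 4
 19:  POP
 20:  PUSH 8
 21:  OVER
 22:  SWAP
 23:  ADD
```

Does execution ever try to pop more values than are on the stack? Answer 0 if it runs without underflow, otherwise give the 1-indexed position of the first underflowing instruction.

6

PUSH 5   → [5]
PUSH -60 → [5, -60]
POP      → [5]
DUP      → [5, 5]
SWAP     → [5, 5]
ROT  — needs 3 operands, stack has 2 → underflow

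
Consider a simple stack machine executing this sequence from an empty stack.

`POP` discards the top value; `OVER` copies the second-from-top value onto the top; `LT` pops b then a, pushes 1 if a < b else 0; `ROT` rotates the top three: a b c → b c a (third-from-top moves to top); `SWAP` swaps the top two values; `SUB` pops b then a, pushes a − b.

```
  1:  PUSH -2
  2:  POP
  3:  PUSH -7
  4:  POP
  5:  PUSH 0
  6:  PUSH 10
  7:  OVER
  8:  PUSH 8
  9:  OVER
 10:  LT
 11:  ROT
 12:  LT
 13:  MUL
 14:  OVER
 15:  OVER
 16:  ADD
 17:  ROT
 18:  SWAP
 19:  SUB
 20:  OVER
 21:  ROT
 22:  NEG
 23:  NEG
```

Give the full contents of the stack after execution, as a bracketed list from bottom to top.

[0, 0, 0]

PUSH -2  [-2]
POP      []
PUSH -7  [-7]
POP      []
PUSH 0   [0]
PUSH 10  [0, 10]
OVER     [0, 10, 0]
PUSH 8   [0, 10, 0, 8]
OVER     [0, 10, 0, 8, 0]
LT       [0, 10, 0, 0]
ROT      [0, 0, 0, 10]
LT       [0, 0, 1]
MUL      [0, 0]
OVER     [0, 0, 0]
OVER     [0, 0, 0, 0]
ADD      [0, 0, 0]
ROT      [0, 0, 0]
SWAP     [0, 0, 0]
SUB      [0, 0]
OVER     [0, 0, 0]
ROT      [0, 0, 0]
NEG      [0, 0, 0]
NEG      [0, 0, 0]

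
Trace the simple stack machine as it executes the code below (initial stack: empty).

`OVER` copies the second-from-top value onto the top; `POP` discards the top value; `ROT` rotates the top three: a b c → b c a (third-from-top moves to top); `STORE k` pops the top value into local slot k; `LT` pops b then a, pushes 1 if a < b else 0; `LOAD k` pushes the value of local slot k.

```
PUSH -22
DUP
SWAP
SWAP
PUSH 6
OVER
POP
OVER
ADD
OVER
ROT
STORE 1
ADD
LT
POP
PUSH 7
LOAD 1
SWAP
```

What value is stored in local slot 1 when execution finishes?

-22

PUSH -22 : -22
DUP      : -22 -22
SWAP     : -22 -22
SWAP     : -22 -22
PUSH 6   : -22 -22 6
OVER     : -22 -22 6 -22
POP      : -22 -22 6
OVER     : -22 -22 6 -22
ADD      : -22 -22 -16
OVER     : -22 -22 -16 -22
ROT      : -22 -16 -22 -22
STORE 1  : -22 -16 -22
ADD      : -22 -38
LT       : 0
POP      : (empty)
PUSH 7   : 7
LOAD 1   : 7 -22
SWAP     : -22 7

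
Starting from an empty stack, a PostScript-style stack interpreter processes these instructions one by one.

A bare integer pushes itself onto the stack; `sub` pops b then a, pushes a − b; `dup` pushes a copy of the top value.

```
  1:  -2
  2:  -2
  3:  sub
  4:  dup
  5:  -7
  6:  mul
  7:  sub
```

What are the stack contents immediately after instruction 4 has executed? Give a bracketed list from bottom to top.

-2  -> -2
-2  -> -2 -2
sub -> 0
dup -> 0 0

[0, 0]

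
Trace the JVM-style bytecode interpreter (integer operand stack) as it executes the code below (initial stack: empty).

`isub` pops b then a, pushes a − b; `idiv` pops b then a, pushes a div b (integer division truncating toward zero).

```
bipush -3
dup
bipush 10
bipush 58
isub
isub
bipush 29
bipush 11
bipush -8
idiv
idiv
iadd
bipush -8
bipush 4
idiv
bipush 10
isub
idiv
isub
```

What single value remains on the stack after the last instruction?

-2

bipush -3  -3
dup        -3 -3
bipush 10  -3 -3 10
bipush 58  -3 -3 10 58
isub       -3 -3 -48
isub       -3 45
bipush 29  -3 45 29
bipush 11  -3 45 29 11
bipush -8  -3 45 29 11 -8
idiv       -3 45 29 -1
idiv       -3 45 -29
iadd       -3 16
bipush -8  -3 16 -8
bipush 4   -3 16 -8 4
idiv       -3 16 -2
bipush 10  -3 16 -2 10
isub       -3 16 -12
idiv       -3 -1
isub       -2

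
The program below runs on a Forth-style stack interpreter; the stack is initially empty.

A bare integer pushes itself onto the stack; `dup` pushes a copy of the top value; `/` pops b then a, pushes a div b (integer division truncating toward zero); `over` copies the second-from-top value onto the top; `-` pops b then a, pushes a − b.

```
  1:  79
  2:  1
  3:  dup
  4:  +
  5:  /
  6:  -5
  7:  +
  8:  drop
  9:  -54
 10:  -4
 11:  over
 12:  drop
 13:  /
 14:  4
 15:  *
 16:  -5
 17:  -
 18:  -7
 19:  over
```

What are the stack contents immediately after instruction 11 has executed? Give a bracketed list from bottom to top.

[-54, -4, -54]

79    [79]
1     [79, 1]
dup   [79, 1, 1]
+     [79, 2]
/     [39]
-5    [39, -5]
+     [34]
drop  []
-54   [-54]
-4    [-54, -4]
over  [-54, -4, -54]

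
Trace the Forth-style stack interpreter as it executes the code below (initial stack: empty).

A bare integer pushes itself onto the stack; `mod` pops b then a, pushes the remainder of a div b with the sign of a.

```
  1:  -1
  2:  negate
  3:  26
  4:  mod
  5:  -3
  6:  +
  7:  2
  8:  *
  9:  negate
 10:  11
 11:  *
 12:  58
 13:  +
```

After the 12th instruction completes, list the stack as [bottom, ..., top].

-1     : [-1]
negate : [1]
26     : [1, 26]
mod    : [1]
-3     : [1, -3]
+      : [-2]
2      : [-2, 2]
*      : [-4]
negate : [4]
11     : [4, 11]
*      : [44]
58     : [44, 58]

[44, 58]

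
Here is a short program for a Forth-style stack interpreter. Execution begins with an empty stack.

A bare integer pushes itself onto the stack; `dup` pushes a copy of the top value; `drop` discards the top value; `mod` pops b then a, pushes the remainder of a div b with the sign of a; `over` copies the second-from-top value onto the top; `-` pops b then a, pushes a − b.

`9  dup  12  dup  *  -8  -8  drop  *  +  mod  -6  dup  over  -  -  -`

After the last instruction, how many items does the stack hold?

1

9    → 9
dup  → 9 9
12   → 9 9 12
dup  → 9 9 12 12
*    → 9 9 144
-8   → 9 9 144 -8
-8   → 9 9 144 -8 -8
drop → 9 9 144 -8
*    → 9 9 -1152
+    → 9 -1143
mod  → 9
-6   → 9 -6
dup  → 9 -6 -6
over → 9 -6 -6 -6
-    → 9 -6 0
-    → 9 -6
-    → 15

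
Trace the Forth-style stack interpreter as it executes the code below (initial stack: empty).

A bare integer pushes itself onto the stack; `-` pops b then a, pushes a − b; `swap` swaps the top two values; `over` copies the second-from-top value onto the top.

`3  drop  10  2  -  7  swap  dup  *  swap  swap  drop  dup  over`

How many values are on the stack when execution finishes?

3

3    → 3
drop → (empty)
10   → 10
2    → 10 2
-    → 8
7    → 8 7
swap → 7 8
dup  → 7 8 8
*    → 7 64
swap → 64 7
swap → 7 64
drop → 7
dup  → 7 7
over → 7 7 7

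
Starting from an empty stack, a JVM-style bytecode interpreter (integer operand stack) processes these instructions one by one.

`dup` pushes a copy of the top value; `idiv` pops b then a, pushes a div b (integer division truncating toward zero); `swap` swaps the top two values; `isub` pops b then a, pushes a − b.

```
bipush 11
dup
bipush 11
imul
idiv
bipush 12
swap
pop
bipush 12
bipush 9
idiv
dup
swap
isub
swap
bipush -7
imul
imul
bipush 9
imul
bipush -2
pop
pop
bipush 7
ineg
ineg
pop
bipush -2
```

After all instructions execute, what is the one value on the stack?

bipush 11 → 11
dup       → 11 11
bipush 11 → 11 11 11
imul      → 11 121
idiv      → 0
bipush 12 → 0 12
swap      → 12 0
pop       → 12
bipush 12 → 12 12
bipush 9  → 12 12 9
idiv      → 12 1
dup       → 12 1 1
swap      → 12 1 1
isub      → 12 0
swap      → 0 12
bipush -7 → 0 12 -7
imul      → 0 -84
imul      → 0
bipush 9  → 0 9
imul      → 0
bipush -2 → 0 -2
pop       → 0
pop       → (empty)
bipush 7  → 7
ineg      → -7
ineg      → 7
pop       → (empty)
bipush -2 → -2

-2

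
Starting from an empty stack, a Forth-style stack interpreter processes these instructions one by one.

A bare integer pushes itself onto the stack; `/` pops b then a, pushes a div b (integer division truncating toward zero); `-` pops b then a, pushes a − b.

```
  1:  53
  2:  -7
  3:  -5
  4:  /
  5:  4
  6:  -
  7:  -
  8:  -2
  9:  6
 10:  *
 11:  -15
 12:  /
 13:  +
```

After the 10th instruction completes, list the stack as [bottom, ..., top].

[56, -12]

53 → 53
-7 → 53 -7
-5 → 53 -7 -5
/  → 53 1
4  → 53 1 4
-  → 53 -3
-  → 56
-2 → 56 -2
6  → 56 -2 6
*  → 56 -12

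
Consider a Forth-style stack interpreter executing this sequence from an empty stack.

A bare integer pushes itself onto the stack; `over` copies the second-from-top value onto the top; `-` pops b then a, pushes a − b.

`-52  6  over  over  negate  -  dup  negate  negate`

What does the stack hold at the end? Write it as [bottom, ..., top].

[-52, 6, -46, -46]

-52    : [-52]
6      : [-52, 6]
over   : [-52, 6, -52]
over   : [-52, 6, -52, 6]
negate : [-52, 6, -52, -6]
-      : [-52, 6, -46]
dup    : [-52, 6, -46, -46]
negate : [-52, 6, -46, 46]
negate : [-52, 6, -46, -46]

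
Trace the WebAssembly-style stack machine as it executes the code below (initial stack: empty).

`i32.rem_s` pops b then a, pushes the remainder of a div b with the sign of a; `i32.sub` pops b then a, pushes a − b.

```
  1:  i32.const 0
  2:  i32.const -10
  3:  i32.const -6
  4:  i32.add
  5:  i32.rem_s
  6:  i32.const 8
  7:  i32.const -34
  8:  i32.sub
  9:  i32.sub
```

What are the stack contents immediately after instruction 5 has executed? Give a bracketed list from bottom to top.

i32.const 0   -> [0]
i32.const -10 -> [0, -10]
i32.const -6  -> [0, -10, -6]
i32.add       -> [0, -16]
i32.rem_s     -> [0]

[0]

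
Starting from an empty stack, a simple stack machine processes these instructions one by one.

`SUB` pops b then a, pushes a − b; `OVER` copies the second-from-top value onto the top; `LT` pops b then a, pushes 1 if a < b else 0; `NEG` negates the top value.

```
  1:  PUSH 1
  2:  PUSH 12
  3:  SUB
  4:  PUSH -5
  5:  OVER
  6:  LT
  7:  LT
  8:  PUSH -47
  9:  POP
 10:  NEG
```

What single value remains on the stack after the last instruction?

PUSH 1   → 1
PUSH 12  → 1 12
SUB      → -11
PUSH -5  → -11 -5
OVER     → -11 -5 -11
LT       → -11 0
LT       → 1
PUSH -47 → 1 -47
POP      → 1
NEG      → -1

-1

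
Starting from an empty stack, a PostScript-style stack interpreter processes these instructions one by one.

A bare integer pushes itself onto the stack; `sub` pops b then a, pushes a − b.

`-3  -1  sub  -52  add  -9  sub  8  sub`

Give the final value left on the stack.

-3  -> [-3]
-1  -> [-3, -1]
sub -> [-2]
-52 -> [-2, -52]
add -> [-54]
-9  -> [-54, -9]
sub -> [-45]
8   -> [-45, 8]
sub -> [-53]

-53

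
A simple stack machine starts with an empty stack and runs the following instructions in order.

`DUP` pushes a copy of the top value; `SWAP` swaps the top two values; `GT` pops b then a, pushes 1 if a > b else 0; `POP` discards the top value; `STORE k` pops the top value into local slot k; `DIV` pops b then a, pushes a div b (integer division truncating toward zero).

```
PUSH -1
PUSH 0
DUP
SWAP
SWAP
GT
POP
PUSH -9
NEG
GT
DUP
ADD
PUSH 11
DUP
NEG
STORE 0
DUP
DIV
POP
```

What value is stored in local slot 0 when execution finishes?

-11

PUSH -1 : [-1]
PUSH 0  : [-1, 0]
DUP     : [-1, 0, 0]
SWAP    : [-1, 0, 0]
SWAP    : [-1, 0, 0]
GT      : [-1, 0]
POP     : [-1]
PUSH -9 : [-1, -9]
NEG     : [-1, 9]
GT      : [0]
DUP     : [0, 0]
ADD     : [0]
PUSH 11 : [0, 11]
DUP     : [0, 11, 11]
NEG     : [0, 11, -11]
STORE 0 : [0, 11]
DUP     : [0, 11, 11]
DIV     : [0, 1]
POP     : [0]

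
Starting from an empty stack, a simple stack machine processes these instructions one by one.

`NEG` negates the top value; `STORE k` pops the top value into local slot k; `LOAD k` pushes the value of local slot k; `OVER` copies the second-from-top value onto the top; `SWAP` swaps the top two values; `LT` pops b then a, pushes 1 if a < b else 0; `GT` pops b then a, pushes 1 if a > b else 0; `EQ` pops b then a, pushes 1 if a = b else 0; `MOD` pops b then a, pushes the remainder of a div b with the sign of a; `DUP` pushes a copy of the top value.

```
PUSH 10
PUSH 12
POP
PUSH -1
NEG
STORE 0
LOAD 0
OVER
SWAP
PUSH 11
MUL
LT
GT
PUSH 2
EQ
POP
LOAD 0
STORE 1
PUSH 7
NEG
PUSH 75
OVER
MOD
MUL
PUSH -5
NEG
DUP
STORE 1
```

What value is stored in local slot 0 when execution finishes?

1

PUSH 10 : 10
PUSH 12 : 10 12
POP     : 10
PUSH -1 : 10 -1
NEG     : 10 1
STORE 0 : 10
LOAD 0  : 10 1
OVER    : 10 1 10
SWAP    : 10 10 1
PUSH 11 : 10 10 1 11
MUL     : 10 10 11
LT      : 10 1
GT      : 1
PUSH 2  : 1 2
EQ      : 0
POP     : (empty)
LOAD 0  : 1
STORE 1 : (empty)
PUSH 7  : 7
NEG     : -7
PUSH 75 : -7 75
OVER    : -7 75 -7
MOD     : -7 5
MUL     : -35
PUSH -5 : -35 -5
NEG     : -35 5
DUP     : -35 5 5
STORE 1 : -35 5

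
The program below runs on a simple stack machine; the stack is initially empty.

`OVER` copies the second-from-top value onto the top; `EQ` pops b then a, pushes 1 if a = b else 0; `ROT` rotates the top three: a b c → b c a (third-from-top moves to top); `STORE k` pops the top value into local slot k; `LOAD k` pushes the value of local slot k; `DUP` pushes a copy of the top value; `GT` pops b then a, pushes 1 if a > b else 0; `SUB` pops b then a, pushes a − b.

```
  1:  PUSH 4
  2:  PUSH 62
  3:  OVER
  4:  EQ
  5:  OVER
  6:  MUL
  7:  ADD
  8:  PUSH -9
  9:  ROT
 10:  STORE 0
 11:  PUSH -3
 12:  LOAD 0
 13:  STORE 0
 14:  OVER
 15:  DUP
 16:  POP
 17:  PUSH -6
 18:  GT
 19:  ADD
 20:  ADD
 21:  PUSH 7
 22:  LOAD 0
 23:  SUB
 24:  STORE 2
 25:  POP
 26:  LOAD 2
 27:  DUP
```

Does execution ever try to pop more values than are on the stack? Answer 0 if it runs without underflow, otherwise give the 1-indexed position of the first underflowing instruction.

PUSH 4  → [4]
PUSH 62 → [4, 62]
OVER    → [4, 62, 4]
EQ      → [4, 0]
OVER    → [4, 0, 4]
MUL     → [4, 0]
ADD     → [4]
PUSH -9 → [4, -9]
ROT  — needs 3 operands, stack has 2 → underflow

9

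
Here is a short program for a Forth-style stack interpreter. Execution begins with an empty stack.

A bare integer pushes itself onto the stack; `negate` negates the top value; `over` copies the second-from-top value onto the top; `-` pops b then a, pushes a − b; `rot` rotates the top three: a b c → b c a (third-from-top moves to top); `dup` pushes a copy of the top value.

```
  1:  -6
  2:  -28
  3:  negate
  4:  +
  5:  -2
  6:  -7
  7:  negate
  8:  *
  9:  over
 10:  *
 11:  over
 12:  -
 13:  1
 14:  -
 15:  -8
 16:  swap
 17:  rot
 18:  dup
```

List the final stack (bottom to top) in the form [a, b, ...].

[-8, -331, 22, 22]

-6     → [-6]
-28    → [-6, -28]
negate → [-6, 28]
+      → [22]
-2     → [22, -2]
-7     → [22, -2, -7]
negate → [22, -2, 7]
*      → [22, -14]
over   → [22, -14, 22]
*      → [22, -308]
over   → [22, -308, 22]
-      → [22, -330]
1      → [22, -330, 1]
-      → [22, -331]
-8     → [22, -331, -8]
swap   → [22, -8, -331]
rot    → [-8, -331, 22]
dup    → [-8, -331, 22, 22]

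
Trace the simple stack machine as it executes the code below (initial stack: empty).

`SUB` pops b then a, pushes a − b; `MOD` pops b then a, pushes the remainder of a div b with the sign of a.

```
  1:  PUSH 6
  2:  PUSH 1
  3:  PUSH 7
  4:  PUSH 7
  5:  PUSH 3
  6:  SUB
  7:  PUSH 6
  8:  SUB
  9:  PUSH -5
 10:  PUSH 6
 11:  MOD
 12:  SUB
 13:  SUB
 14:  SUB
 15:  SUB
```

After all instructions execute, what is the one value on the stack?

9

PUSH 6  : [6]
PUSH 1  : [6, 1]
PUSH 7  : [6, 1, 7]
PUSH 7  : [6, 1, 7, 7]
PUSH 3  : [6, 1, 7, 7, 3]
SUB     : [6, 1, 7, 4]
PUSH 6  : [6, 1, 7, 4, 6]
SUB     : [6, 1, 7, -2]
PUSH -5 : [6, 1, 7, -2, -5]
PUSH 6  : [6, 1, 7, -2, -5, 6]
MOD     : [6, 1, 7, -2, -5]
SUB     : [6, 1, 7, 3]
SUB     : [6, 1, 4]
SUB     : [6, -3]
SUB     : [9]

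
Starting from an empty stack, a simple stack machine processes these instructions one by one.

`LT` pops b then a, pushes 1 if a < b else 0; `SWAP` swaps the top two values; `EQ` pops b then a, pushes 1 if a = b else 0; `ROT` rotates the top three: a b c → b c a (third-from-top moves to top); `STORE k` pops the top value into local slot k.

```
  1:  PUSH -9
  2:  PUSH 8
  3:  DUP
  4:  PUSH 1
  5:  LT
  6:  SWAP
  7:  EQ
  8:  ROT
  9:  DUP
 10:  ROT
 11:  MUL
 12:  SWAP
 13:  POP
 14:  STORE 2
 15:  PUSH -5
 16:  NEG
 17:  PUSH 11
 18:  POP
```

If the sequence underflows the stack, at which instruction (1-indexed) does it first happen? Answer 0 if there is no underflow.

PUSH -9  -9
PUSH 8   -9 8
DUP      -9 8 8
PUSH 1   -9 8 8 1
LT       -9 8 0
SWAP     -9 0 8
EQ       -9 0
ROT  — needs 3 operands, stack has 2 → underflow

8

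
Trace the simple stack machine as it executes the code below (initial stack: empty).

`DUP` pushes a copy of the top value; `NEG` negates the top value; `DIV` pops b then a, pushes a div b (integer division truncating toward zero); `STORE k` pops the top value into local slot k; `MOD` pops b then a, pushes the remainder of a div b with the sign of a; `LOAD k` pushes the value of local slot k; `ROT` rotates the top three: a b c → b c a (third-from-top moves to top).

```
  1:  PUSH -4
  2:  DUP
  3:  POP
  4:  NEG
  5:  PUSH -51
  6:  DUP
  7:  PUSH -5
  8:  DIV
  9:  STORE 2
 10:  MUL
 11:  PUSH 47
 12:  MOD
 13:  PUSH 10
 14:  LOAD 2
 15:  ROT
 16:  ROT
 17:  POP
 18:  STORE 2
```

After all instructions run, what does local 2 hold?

PUSH -4  -> [-4]
DUP      -> [-4, -4]
POP      -> [-4]
NEG      -> [4]
PUSH -51 -> [4, -51]
DUP      -> [4, -51, -51]
PUSH -5  -> [4, -51, -51, -5]
DIV      -> [4, -51, 10]
STORE 2  -> [4, -51]
MUL      -> [-204]
PUSH 47  -> [-204, 47]
MOD      -> [-16]
PUSH 10  -> [-16, 10]
LOAD 2   -> [-16, 10, 10]
ROT      -> [10, 10, -16]
ROT      -> [10, -16, 10]
POP      -> [10, -16]
STORE 2  -> [10]

-16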